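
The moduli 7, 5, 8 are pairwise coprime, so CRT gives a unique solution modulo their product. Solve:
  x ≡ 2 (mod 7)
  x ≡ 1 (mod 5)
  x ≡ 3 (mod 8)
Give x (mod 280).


Moduli 7, 5, 8 are pairwise coprime; by CRT there is a unique solution modulo M = 7 · 5 · 8 = 280.
Solve pairwise, accumulating the modulus:
  Start with x ≡ 2 (mod 7).
  Combine with x ≡ 1 (mod 5): since gcd(7, 5) = 1, we get a unique residue mod 35.
    Write x = 2 + 7·t and substitute into x ≡ 1 (mod 5): 7·t ≡ 1 − 2 = -1 (mod 5).
    Reduce coefficients mod 5: 2·t ≡ 4 (mod 5).
    The inverse of 2 mod 5 is 3 (since 2·3 = 6 = 1·5 + 1), so t ≡ 3·4 = 12 ≡ 2 (mod 5).
    Then x = 2 + 7·2 = 16, valid modulo lcm(7, 5) = 35: x ≡ 16 (mod 35).
  Combine with x ≡ 3 (mod 8): since gcd(35, 8) = 1, we get a unique residue mod 280.
    Write x = 16 + 35·t and substitute into x ≡ 3 (mod 8): 35·t ≡ 3 − 16 = -13 (mod 8).
    Reduce coefficients mod 8: 3·t ≡ 3 (mod 8).
    The inverse of 3 mod 8 is 3 (since 3·3 = 9 = 1·8 + 1), so t ≡ 3·3 = 9 ≡ 1 (mod 8).
    Then x = 16 + 35·1 = 51, valid modulo lcm(35, 8) = 280: x ≡ 51 (mod 280).
Verify: 51 mod 7 = 2 ✓, 51 mod 5 = 1 ✓, 51 mod 8 = 3 ✓.

x ≡ 51 (mod 280).


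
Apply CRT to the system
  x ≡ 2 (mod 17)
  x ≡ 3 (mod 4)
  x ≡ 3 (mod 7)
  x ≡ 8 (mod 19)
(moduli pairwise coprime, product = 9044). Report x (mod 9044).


Product of moduli M = 17 · 4 · 7 · 19 = 9044.
Merge one congruence at a time:
  Start: x ≡ 2 (mod 17).
  Combine with x ≡ 3 (mod 4); new modulus lcm = 68.
    Write x = 2 + 17·t and substitute into x ≡ 3 (mod 4): 17·t ≡ 3 − 2 = 1 (mod 4).
    Reduce coefficients mod 4: 1·t ≡ 1 (mod 4).
    So t ≡ 1 (mod 4).
    Then x = 2 + 17·1 = 19, valid modulo lcm(17, 4) = 68: x ≡ 19 (mod 68).
  Combine with x ≡ 3 (mod 7); new modulus lcm = 476.
    Write x = 19 + 68·t and substitute into x ≡ 3 (mod 7): 68·t ≡ 3 − 19 = -16 (mod 7).
    Reduce coefficients mod 7: 5·t ≡ 5 (mod 7).
    The inverse of 5 mod 7 is 3 (since 5·3 = 15 = 2·7 + 1), so t ≡ 3·5 = 15 ≡ 1 (mod 7).
    Then x = 19 + 68·1 = 87, valid modulo lcm(68, 7) = 476: x ≡ 87 (mod 476).
  Combine with x ≡ 8 (mod 19); new modulus lcm = 9044.
    Write x = 87 + 476·t and substitute into x ≡ 8 (mod 19): 476·t ≡ 8 − 87 = -79 (mod 19).
    Reduce coefficients mod 19: 1·t ≡ 16 (mod 19).
    So t ≡ 16 (mod 19).
    Then x = 87 + 476·16 = 7703, valid modulo lcm(476, 19) = 9044: x ≡ 7703 (mod 9044).
Verify against each original: 7703 mod 17 = 2, 7703 mod 4 = 3, 7703 mod 7 = 3, 7703 mod 19 = 8.

x ≡ 7703 (mod 9044).


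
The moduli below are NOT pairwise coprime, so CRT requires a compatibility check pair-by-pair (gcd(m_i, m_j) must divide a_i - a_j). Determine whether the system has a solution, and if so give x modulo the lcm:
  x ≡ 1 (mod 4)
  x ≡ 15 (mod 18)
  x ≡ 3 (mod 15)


Moduli 4, 18, 15 are not pairwise coprime, so CRT works modulo lcm(m_i) when all pairwise compatibility conditions hold.
Pairwise compatibility: gcd(m_i, m_j) must divide a_i - a_j for every pair.
Merge one congruence at a time:
  Start: x ≡ 1 (mod 4).
  Combine with x ≡ 15 (mod 18): gcd(4, 18) = 2; 15 - 1 = 14, which IS divisible by 2, so compatible.
    Write x = 1 + 4·t and substitute into x ≡ 15 (mod 18): 4·t ≡ 15 − 1 = 14 (mod 18).
    Divide the congruence (and modulus) by g = 2: 2·t ≡ 7 (mod 9).
    The inverse of 2 mod 9 is 5 (since 2·5 = 10 = 1·9 + 1), so t ≡ 5·7 = 35 ≡ 8 (mod 9).
    Then x = 1 + 4·8 = 33, valid modulo lcm(4, 18) = 36: x ≡ 33 (mod 36).
  Combine with x ≡ 3 (mod 15): gcd(36, 15) = 3; 3 - 33 = -30, which IS divisible by 3, so compatible.
    Write x = 33 + 36·t and substitute into x ≡ 3 (mod 15): 36·t ≡ 3 − 33 = -30 (mod 15).
    Divide the congruence (and modulus) by g = 3: 12·t ≡ -10 (mod 5).
    Reduce coefficients mod 5: 2·t ≡ 0 (mod 5).
    The inverse of 2 mod 5 is 3 (since 2·3 = 6 = 1·5 + 1), so t ≡ 3·0 = 0 ≡ 0 (mod 5).
    Then x = 33 + 36·0 = 33, valid modulo lcm(36, 15) = 180: x ≡ 33 (mod 180).
Verify: 33 mod 4 = 1, 33 mod 18 = 15, 33 mod 15 = 3.

x ≡ 33 (mod 180).


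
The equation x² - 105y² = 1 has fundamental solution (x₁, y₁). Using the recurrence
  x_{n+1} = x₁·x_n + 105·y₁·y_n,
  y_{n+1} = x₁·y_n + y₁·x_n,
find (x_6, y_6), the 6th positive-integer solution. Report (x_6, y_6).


Step 1: Find the fundamental solution (x₁, y₁) of x² - 105y² = 1.
  Expand √105 as a continued fraction. a₀ = ⌊√105⌋ = 10; iterate m_{k+1} = d_k·a_k − m_k, d_{k+1} = (105 − m_{k+1}²)/d_k, a_{k+1} = ⌊(a₀ + m_{k+1})/d_{k+1}⌋ (starting m₀ = 0, d₀ = 1), with convergents p_k = a_k·p_{k-1} + p_{k-2}, q_k = a_k·q_{k-1} + q_{k-2} (p₋₁ = 1, q₋₁ = 0):
  k = 0: a₀ = 10; p₀/q₀ = 10/1; p₀² − 105·q₀² = 100 − 105 = -5.
  k = 1: m = 10, d = 5, a = ⌊(10 + 10)/5⌋ = 4; p/q = (4·10 + 1)/(4·1 + 0) = 41/4; p² − 105·q² = 1681 − 1680 = 1.
  The first convergent with p² − 105·q² = 1 gives the fundamental solution (x₁, y₁) = (41, 4).
Step 2: Apply the recurrence (x_{n+1}, y_{n+1}) = (x₁x_n + 105y₁y_n, x₁y_n + y₁x_n) repeatedly.
  From (x_1, y_1) = (41, 4): x_2 = 41·41 + 105·4·4 = 3361; y_2 = 41·4 + 4·41 = 328.
  From (x_2, y_2) = (3361, 328): x_3 = 41·3361 + 105·4·328 = 275561; y_3 = 41·328 + 4·3361 = 26892.
  From (x_3, y_3) = (275561, 26892): x_4 = 41·275561 + 105·4·26892 = 22592641; y_4 = 41·26892 + 4·275561 = 2204816.
  From (x_4, y_4) = (22592641, 2204816): x_5 = 41·22592641 + 105·4·2204816 = 1852321001; y_5 = 41·2204816 + 4·22592641 = 180768020.
  From (x_5, y_5) = (1852321001, 180768020): x_6 = 41·1852321001 + 105·4·180768020 = 151867729441; y_6 = 41·180768020 + 4·1852321001 = 14820772824.
Step 3: Verify x_6² - 105·y_6² = 23063807245564778172481 - 23063807245564778172480 = 1 (should be 1). ✓

(x_1, y_1) = (41, 4); (x_6, y_6) = (151867729441, 14820772824).


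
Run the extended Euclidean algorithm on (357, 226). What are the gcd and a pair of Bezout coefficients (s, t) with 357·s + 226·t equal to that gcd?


Euclidean algorithm on (357, 226) — divide until remainder is 0:
  357 = 1 · 226 + 131
  226 = 1 · 131 + 95
  131 = 1 · 95 + 36
  95 = 2 · 36 + 23
  36 = 1 · 23 + 13
  23 = 1 · 13 + 10
  13 = 1 · 10 + 3
  10 = 3 · 3 + 1
  3 = 3 · 1 + 0
gcd(357, 226) = 1.
Track Bezout coefficients alongside the remainders: start with r₀ = 357 = a·1 + b·0 (s = 1, t = 0) and r₁ = 226 = a·0 + b·1 (s = 0, t = 1); each new remainder r_{k+1} = r_{k-1} − q_k·r_k inherits s_{k+1} = s_{k-1} − q_k·s_k, t_{k+1} = t_{k-1} − q_k·t_k, so r_k = a·s_k + b·t_k at every step:
  q = 1: r = 131, s = 1 − 1·0 = 1, t = 0 − 1·1 = -1  (check: 357·1 + 226·(-1) = 131)
  q = 1: r = 95, s = 0 − 1·1 = -1, t = 1 − 1·(-1) = 2  (check: 357·(-1) + 226·2 = 95)
  q = 1: r = 36, s = 1 − 1·(-1) = 2, t = -1 − 1·2 = -3  (check: 357·2 + 226·(-3) = 36)
  q = 2: r = 23, s = -1 − 2·2 = -5, t = 2 − 2·(-3) = 8  (check: 357·(-5) + 226·8 = 23)
  q = 1: r = 13, s = 2 − 1·(-5) = 7, t = -3 − 1·8 = -11  (check: 357·7 + 226·(-11) = 13)
  q = 1: r = 10, s = -5 − 1·7 = -12, t = 8 − 1·(-11) = 19  (check: 357·(-12) + 226·19 = 10)
  q = 1: r = 3, s = 7 − 1·(-12) = 19, t = -11 − 1·19 = -30  (check: 357·19 + 226·(-30) = 3)
  q = 3: r = 1, s = -12 − 3·19 = -69, t = 19 − 3·(-30) = 109  (check: 357·(-69) + 226·109 = 1)
The row with r = 1 (the gcd) gives the Bezout coefficients s = -69, t = 109.
Result: 357 · (-69) + 226 · (109) = 1.

gcd(357, 226) = 1; s = -69, t = 109 (check: 357·(-69) + 226·109 = 1).


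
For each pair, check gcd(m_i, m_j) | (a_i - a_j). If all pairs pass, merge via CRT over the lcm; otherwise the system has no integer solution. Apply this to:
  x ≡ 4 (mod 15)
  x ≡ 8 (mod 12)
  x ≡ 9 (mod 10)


Moduli 15, 12, 10 are not pairwise coprime, so CRT works modulo lcm(m_i) when all pairwise compatibility conditions hold.
Pairwise compatibility: gcd(m_i, m_j) must divide a_i - a_j for every pair.
Merge one congruence at a time:
  Start: x ≡ 4 (mod 15).
  Combine with x ≡ 8 (mod 12): gcd(15, 12) = 3, and 8 - 4 = 4 is NOT divisible by 3.
    ⇒ system is inconsistent (no integer solution).

No solution (the system is inconsistent).


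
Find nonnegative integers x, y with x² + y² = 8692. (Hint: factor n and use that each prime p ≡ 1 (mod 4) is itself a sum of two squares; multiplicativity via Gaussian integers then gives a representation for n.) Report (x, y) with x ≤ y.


Step 1: Factor n = 8692 = 2^2 · 41 · 53.
Step 2: Check the mod-4 condition on each prime factor: 2 = 2 (special); 41 ≡ 1 (mod 4), exponent 1; 53 ≡ 1 (mod 4), exponent 1.
All primes ≡ 3 (mod 4) appear to even exponent (or don't appear), so by the two-squares theorem n IS expressible as a sum of two squares.
Step 3: Build a representation. Group n = k² · m with k = 2 and m = 41 · 53 = 2173 (a product of primes ≡ 1 (mod 4)); a representation of m scales to one of n via (k·x)² + (k·y)² = k²(x² + y²). Each prime p ≡ 1 (mod 4) is itself a sum of two squares; find a² by testing p − a² for a perfect square:
  41: 41 − 1² = 40, 41 − 2² = 37, 41 − 3² = 32, 41 − 4² = 25 = 5² ⇒ 41 = 4² + 5².
  53: 53 − 1² = 52, 53 − 2² = 49 = 7² ⇒ 53 = 2² + 7².
  Combine using the Brahmagupta–Fibonacci identity (a² + b²)(c² + d²) = (ac − bd)² + (ad + bc)² = (ac + bd)² + (ad − bc)²:
  41 · 53 = 2173: from (4² + 5²)(2² + 7²), take (4·2 − 5·7, 4·7 + 5·2) = (8 − 35, 28 + 10) = (-27, 38); dropping signs (only squares matter) gives (27, 38); check 27² + 38² = 729 + 1444 = 2173 ✓.
  Scale by k = 2: (2·27, 2·38) = (54, 76).
Step 4: Order so x ≤ y and verify: 54² + 76² = 2916 + 5776 = 8692 = n. ✓

n = 8692 = 54² + 76² (one valid representation with x ≤ y).


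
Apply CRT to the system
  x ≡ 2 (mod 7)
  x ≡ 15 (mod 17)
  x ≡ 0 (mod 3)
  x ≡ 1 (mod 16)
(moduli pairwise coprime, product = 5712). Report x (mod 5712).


Product of moduli M = 7 · 17 · 3 · 16 = 5712.
Merge one congruence at a time:
  Start: x ≡ 2 (mod 7).
  Combine with x ≡ 15 (mod 17); new modulus lcm = 119.
    Write x = 2 + 7·t and substitute into x ≡ 15 (mod 17): 7·t ≡ 15 − 2 = 13 (mod 17).
    The inverse of 7 mod 17 is 5 (since 7·5 = 35 = 2·17 + 1), so t ≡ 5·13 = 65 ≡ 14 (mod 17).
    Then x = 2 + 7·14 = 100, valid modulo lcm(7, 17) = 119: x ≡ 100 (mod 119).
  Combine with x ≡ 0 (mod 3); new modulus lcm = 357.
    Write x = 100 + 119·t and substitute into x ≡ 0 (mod 3): 119·t ≡ 0 − 100 = -100 (mod 3).
    Reduce coefficients mod 3: 2·t ≡ 2 (mod 3).
    The inverse of 2 mod 3 is 2 (since 2·2 = 4 = 1·3 + 1), so t ≡ 2·2 = 4 ≡ 1 (mod 3).
    Then x = 100 + 119·1 = 219, valid modulo lcm(119, 3) = 357: x ≡ 219 (mod 357).
  Combine with x ≡ 1 (mod 16); new modulus lcm = 5712.
    Write x = 219 + 357·t and substitute into x ≡ 1 (mod 16): 357·t ≡ 1 − 219 = -218 (mod 16).
    Reduce coefficients mod 16: 5·t ≡ 6 (mod 16).
    The inverse of 5 mod 16 is 13 (since 5·13 = 65 = 4·16 + 1), so t ≡ 13·6 = 78 ≡ 14 (mod 16).
    Then x = 219 + 357·14 = 5217, valid modulo lcm(357, 16) = 5712: x ≡ 5217 (mod 5712).
Verify against each original: 5217 mod 7 = 2, 5217 mod 17 = 15, 5217 mod 3 = 0, 5217 mod 16 = 1.

x ≡ 5217 (mod 5712).


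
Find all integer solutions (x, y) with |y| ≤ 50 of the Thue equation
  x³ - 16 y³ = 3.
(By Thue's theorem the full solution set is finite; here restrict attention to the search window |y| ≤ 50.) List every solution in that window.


The equation is x³ - 16y³ = 3. For fixed y, x³ = 16·y³ + 3, so a solution requires the RHS to be a perfect cube.
Strategy: iterate y from -50 to 50, compute RHS = 16·y³ + 3, and check whether it is a (positive or negative) perfect cube.
Check small values of y:
  y = 0: RHS = 3 is not a perfect cube.
  y = 1: RHS = 19 is not a perfect cube.
  y = -1: RHS = -13 is not a perfect cube.
  y = 2: RHS = 131 is not a perfect cube.
  y = -2: RHS = -125 = (-5)³ ⇒ x = -5 works.
  y = 3: RHS = 435 is not a perfect cube.
  y = -3: RHS = -429 is not a perfect cube.
Continuing the search up to |y| = 50 finds no further solutions beyond those listed.
Collected solutions: (-5, -2).

Solutions (with |y| ≤ 50): (-5, -2).


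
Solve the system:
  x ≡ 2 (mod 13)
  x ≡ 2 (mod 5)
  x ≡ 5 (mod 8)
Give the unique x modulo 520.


Moduli 13, 5, 8 are pairwise coprime; by CRT there is a unique solution modulo M = 13 · 5 · 8 = 520.
Solve pairwise, accumulating the modulus:
  Start with x ≡ 2 (mod 13).
  Combine with x ≡ 2 (mod 5): since gcd(13, 5) = 1, we get a unique residue mod 65.
    Write x = 2 + 13·t and substitute into x ≡ 2 (mod 5): 13·t ≡ 2 − 2 = 0 (mod 5).
    Reduce coefficients mod 5: 3·t ≡ 0 (mod 5).
    The inverse of 3 mod 5 is 2 (since 3·2 = 6 = 1·5 + 1), so t ≡ 2·0 = 0 ≡ 0 (mod 5).
    Then x = 2 + 13·0 = 2, valid modulo lcm(13, 5) = 65: x ≡ 2 (mod 65).
  Combine with x ≡ 5 (mod 8): since gcd(65, 8) = 1, we get a unique residue mod 520.
    Write x = 2 + 65·t and substitute into x ≡ 5 (mod 8): 65·t ≡ 5 − 2 = 3 (mod 8).
    Reduce coefficients mod 8: 1·t ≡ 3 (mod 8).
    So t ≡ 3 (mod 8).
    Then x = 2 + 65·3 = 197, valid modulo lcm(65, 8) = 520: x ≡ 197 (mod 520).
Verify: 197 mod 13 = 2 ✓, 197 mod 5 = 2 ✓, 197 mod 8 = 5 ✓.

x ≡ 197 (mod 520).


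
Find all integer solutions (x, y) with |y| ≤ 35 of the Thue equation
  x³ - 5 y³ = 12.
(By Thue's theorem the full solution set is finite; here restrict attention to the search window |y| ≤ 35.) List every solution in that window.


The equation is x³ - 5y³ = 12. For fixed y, x³ = 5·y³ + 12, so a solution requires the RHS to be a perfect cube.
Strategy: iterate y from -35 to 35, compute RHS = 5·y³ + 12, and check whether it is a (positive or negative) perfect cube.
Check small values of y:
  y = 0: RHS = 12 is not a perfect cube.
  y = 1: RHS = 17 is not a perfect cube.
  y = -1: RHS = 7 is not a perfect cube.
  y = 2: RHS = 52 is not a perfect cube.
  y = -2: RHS = -28 is not a perfect cube.
  y = 3: RHS = 147 is not a perfect cube.
  y = -3: RHS = -123 is not a perfect cube.
Continuing the search up to |y| = 35 finds no solutions either.
No (x, y) in the scanned range satisfies the equation.

No integer solutions with |y| ≤ 35.


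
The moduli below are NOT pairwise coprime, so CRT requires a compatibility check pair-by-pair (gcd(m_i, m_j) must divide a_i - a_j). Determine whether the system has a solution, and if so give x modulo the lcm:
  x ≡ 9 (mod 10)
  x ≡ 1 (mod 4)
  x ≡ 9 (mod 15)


Moduli 10, 4, 15 are not pairwise coprime, so CRT works modulo lcm(m_i) when all pairwise compatibility conditions hold.
Pairwise compatibility: gcd(m_i, m_j) must divide a_i - a_j for every pair.
Merge one congruence at a time:
  Start: x ≡ 9 (mod 10).
  Combine with x ≡ 1 (mod 4): gcd(10, 4) = 2; 1 - 9 = -8, which IS divisible by 2, so compatible.
    Write x = 9 + 10·t and substitute into x ≡ 1 (mod 4): 10·t ≡ 1 − 9 = -8 (mod 4).
    Divide the congruence (and modulus) by g = 2: 5·t ≡ -4 (mod 2).
    Reduce coefficients mod 2: 1·t ≡ 0 (mod 2).
    So t ≡ 0 (mod 2).
    Then x = 9 + 10·0 = 9, valid modulo lcm(10, 4) = 20: x ≡ 9 (mod 20).
  Combine with x ≡ 9 (mod 15): gcd(20, 15) = 5; 9 - 9 = 0, which IS divisible by 5, so compatible.
    Write x = 9 + 20·t and substitute into x ≡ 9 (mod 15): 20·t ≡ 9 − 9 = 0 (mod 15).
    Divide the congruence (and modulus) by g = 5: 4·t ≡ 0 (mod 3).
    Reduce coefficients mod 3: 1·t ≡ 0 (mod 3).
    So t ≡ 0 (mod 3).
    Then x = 9 + 20·0 = 9, valid modulo lcm(20, 15) = 60: x ≡ 9 (mod 60).
Verify: 9 mod 10 = 9, 9 mod 4 = 1, 9 mod 15 = 9.

x ≡ 9 (mod 60).


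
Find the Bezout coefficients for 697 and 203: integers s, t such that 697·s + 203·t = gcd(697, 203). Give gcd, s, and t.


Euclidean algorithm on (697, 203) — divide until remainder is 0:
  697 = 3 · 203 + 88
  203 = 2 · 88 + 27
  88 = 3 · 27 + 7
  27 = 3 · 7 + 6
  7 = 1 · 6 + 1
  6 = 6 · 1 + 0
gcd(697, 203) = 1.
Track Bezout coefficients alongside the remainders: start with r₀ = 697 = a·1 + b·0 (s = 1, t = 0) and r₁ = 203 = a·0 + b·1 (s = 0, t = 1); each new remainder r_{k+1} = r_{k-1} − q_k·r_k inherits s_{k+1} = s_{k-1} − q_k·s_k, t_{k+1} = t_{k-1} − q_k·t_k, so r_k = a·s_k + b·t_k at every step:
  q = 3: r = 88, s = 1 − 3·0 = 1, t = 0 − 3·1 = -3  (check: 697·1 + 203·(-3) = 88)
  q = 2: r = 27, s = 0 − 2·1 = -2, t = 1 − 2·(-3) = 7  (check: 697·(-2) + 203·7 = 27)
  q = 3: r = 7, s = 1 − 3·(-2) = 7, t = -3 − 3·7 = -24  (check: 697·7 + 203·(-24) = 7)
  q = 3: r = 6, s = -2 − 3·7 = -23, t = 7 − 3·(-24) = 79  (check: 697·(-23) + 203·79 = 6)
  q = 1: r = 1, s = 7 − 1·(-23) = 30, t = -24 − 1·79 = -103  (check: 697·30 + 203·(-103) = 1)
The row with r = 1 (the gcd) gives the Bezout coefficients s = 30, t = -103.
Result: 697 · (30) + 203 · (-103) = 1.

gcd(697, 203) = 1; s = 30, t = -103 (check: 697·30 + 203·(-103) = 1).


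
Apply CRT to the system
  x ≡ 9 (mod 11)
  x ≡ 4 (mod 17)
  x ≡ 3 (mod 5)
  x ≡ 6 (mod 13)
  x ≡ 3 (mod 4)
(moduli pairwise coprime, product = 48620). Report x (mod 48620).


Product of moduli M = 11 · 17 · 5 · 13 · 4 = 48620.
Merge one congruence at a time:
  Start: x ≡ 9 (mod 11).
  Combine with x ≡ 4 (mod 17); new modulus lcm = 187.
    Write x = 9 + 11·t and substitute into x ≡ 4 (mod 17): 11·t ≡ 4 − 9 = -5 (mod 17).
    Reduce coefficients mod 17: 11·t ≡ 12 (mod 17).
    The inverse of 11 mod 17 is 14 (since 11·14 = 154 = 9·17 + 1), so t ≡ 14·12 = 168 ≡ 15 (mod 17).
    Then x = 9 + 11·15 = 174, valid modulo lcm(11, 17) = 187: x ≡ 174 (mod 187).
  Combine with x ≡ 3 (mod 5); new modulus lcm = 935.
    Write x = 174 + 187·t and substitute into x ≡ 3 (mod 5): 187·t ≡ 3 − 174 = -171 (mod 5).
    Reduce coefficients mod 5: 2·t ≡ 4 (mod 5).
    The inverse of 2 mod 5 is 3 (since 2·3 = 6 = 1·5 + 1), so t ≡ 3·4 = 12 ≡ 2 (mod 5).
    Then x = 174 + 187·2 = 548, valid modulo lcm(187, 5) = 935: x ≡ 548 (mod 935).
  Combine with x ≡ 6 (mod 13); new modulus lcm = 12155.
    Write x = 548 + 935·t and substitute into x ≡ 6 (mod 13): 935·t ≡ 6 − 548 = -542 (mod 13).
    Reduce coefficients mod 13: 12·t ≡ 4 (mod 13).
    The inverse of 12 mod 13 is 12 (since 12·12 = 144 = 11·13 + 1), so t ≡ 12·4 = 48 ≡ 9 (mod 13).
    Then x = 548 + 935·9 = 8963, valid modulo lcm(935, 13) = 12155: x ≡ 8963 (mod 12155).
  Combine with x ≡ 3 (mod 4); new modulus lcm = 48620.
    Write x = 8963 + 12155·t and substitute into x ≡ 3 (mod 4): 12155·t ≡ 3 − 8963 = -8960 (mod 4).
    Reduce coefficients mod 4: 3·t ≡ 0 (mod 4).
    The inverse of 3 mod 4 is 3 (since 3·3 = 9 = 2·4 + 1), so t ≡ 3·0 = 0 ≡ 0 (mod 4).
    Then x = 8963 + 12155·0 = 8963, valid modulo lcm(12155, 4) = 48620: x ≡ 8963 (mod 48620).
Verify against each original: 8963 mod 11 = 9, 8963 mod 17 = 4, 8963 mod 5 = 3, 8963 mod 13 = 6, 8963 mod 4 = 3.

x ≡ 8963 (mod 48620).


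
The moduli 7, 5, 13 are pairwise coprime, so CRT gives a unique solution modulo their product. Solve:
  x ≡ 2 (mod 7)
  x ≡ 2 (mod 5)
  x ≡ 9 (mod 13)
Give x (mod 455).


Moduli 7, 5, 13 are pairwise coprime; by CRT there is a unique solution modulo M = 7 · 5 · 13 = 455.
Solve pairwise, accumulating the modulus:
  Start with x ≡ 2 (mod 7).
  Combine with x ≡ 2 (mod 5): since gcd(7, 5) = 1, we get a unique residue mod 35.
    Write x = 2 + 7·t and substitute into x ≡ 2 (mod 5): 7·t ≡ 2 − 2 = 0 (mod 5).
    Reduce coefficients mod 5: 2·t ≡ 0 (mod 5).
    The inverse of 2 mod 5 is 3 (since 2·3 = 6 = 1·5 + 1), so t ≡ 3·0 = 0 ≡ 0 (mod 5).
    Then x = 2 + 7·0 = 2, valid modulo lcm(7, 5) = 35: x ≡ 2 (mod 35).
  Combine with x ≡ 9 (mod 13): since gcd(35, 13) = 1, we get a unique residue mod 455.
    Write x = 2 + 35·t and substitute into x ≡ 9 (mod 13): 35·t ≡ 9 − 2 = 7 (mod 13).
    Reduce coefficients mod 13: 9·t ≡ 7 (mod 13).
    The inverse of 9 mod 13 is 3 (since 9·3 = 27 = 2·13 + 1), so t ≡ 3·7 = 21 ≡ 8 (mod 13).
    Then x = 2 + 35·8 = 282, valid modulo lcm(35, 13) = 455: x ≡ 282 (mod 455).
Verify: 282 mod 7 = 2 ✓, 282 mod 5 = 2 ✓, 282 mod 13 = 9 ✓.

x ≡ 282 (mod 455).


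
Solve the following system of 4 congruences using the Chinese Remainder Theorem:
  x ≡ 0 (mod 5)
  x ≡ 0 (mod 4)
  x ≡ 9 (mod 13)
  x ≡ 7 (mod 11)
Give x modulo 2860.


Product of moduli M = 5 · 4 · 13 · 11 = 2860.
Merge one congruence at a time:
  Start: x ≡ 0 (mod 5).
  Combine with x ≡ 0 (mod 4); new modulus lcm = 20.
    Write x = 0 + 5·t and substitute into x ≡ 0 (mod 4): 5·t ≡ 0 − 0 = 0 (mod 4).
    Reduce coefficients mod 4: 1·t ≡ 0 (mod 4).
    So t ≡ 0 (mod 4).
    Then x = 0 + 5·0 = 0, valid modulo lcm(5, 4) = 20: x ≡ 0 (mod 20).
  Combine with x ≡ 9 (mod 13); new modulus lcm = 260.
    Write x = 0 + 20·t and substitute into x ≡ 9 (mod 13): 20·t ≡ 9 − 0 = 9 (mod 13).
    Reduce coefficients mod 13: 7·t ≡ 9 (mod 13).
    The inverse of 7 mod 13 is 2 (since 7·2 = 14 = 1·13 + 1), so t ≡ 2·9 = 18 ≡ 5 (mod 13).
    Then x = 0 + 20·5 = 100, valid modulo lcm(20, 13) = 260: x ≡ 100 (mod 260).
  Combine with x ≡ 7 (mod 11); new modulus lcm = 2860.
    Write x = 100 + 260·t and substitute into x ≡ 7 (mod 11): 260·t ≡ 7 − 100 = -93 (mod 11).
    Reduce coefficients mod 11: 7·t ≡ 6 (mod 11).
    The inverse of 7 mod 11 is 8 (since 7·8 = 56 = 5·11 + 1), so t ≡ 8·6 = 48 ≡ 4 (mod 11).
    Then x = 100 + 260·4 = 1140, valid modulo lcm(260, 11) = 2860: x ≡ 1140 (mod 2860).
Verify against each original: 1140 mod 5 = 0, 1140 mod 4 = 0, 1140 mod 13 = 9, 1140 mod 11 = 7.

x ≡ 1140 (mod 2860).


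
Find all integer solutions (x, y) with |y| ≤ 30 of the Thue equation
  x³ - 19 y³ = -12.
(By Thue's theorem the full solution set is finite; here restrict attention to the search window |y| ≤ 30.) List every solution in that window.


The equation is x³ - 19y³ = -12. For fixed y, x³ = 19·y³ − 12, so a solution requires the RHS to be a perfect cube.
Strategy: iterate y from -30 to 30, compute RHS = 19·y³ − 12, and check whether it is a (positive or negative) perfect cube.
Check small values of y:
  y = 0: RHS = -12 is not a perfect cube.
  y = 1: RHS = 7 is not a perfect cube.
  y = -1: RHS = -31 is not a perfect cube.
  y = 2: RHS = 140 is not a perfect cube.
  y = -2: RHS = -164 is not a perfect cube.
  y = 3: RHS = 501 is not a perfect cube.
  y = -3: RHS = -525 is not a perfect cube.
Continuing the search up to |y| = 30 finds no solutions either.
No (x, y) in the scanned range satisfies the equation.

No integer solutions with |y| ≤ 30.


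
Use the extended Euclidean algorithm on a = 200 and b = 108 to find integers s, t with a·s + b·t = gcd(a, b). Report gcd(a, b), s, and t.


Euclidean algorithm on (200, 108) — divide until remainder is 0:
  200 = 1 · 108 + 92
  108 = 1 · 92 + 16
  92 = 5 · 16 + 12
  16 = 1 · 12 + 4
  12 = 3 · 4 + 0
gcd(200, 108) = 4.
Track Bezout coefficients alongside the remainders: start with r₀ = 200 = a·1 + b·0 (s = 1, t = 0) and r₁ = 108 = a·0 + b·1 (s = 0, t = 1); each new remainder r_{k+1} = r_{k-1} − q_k·r_k inherits s_{k+1} = s_{k-1} − q_k·s_k, t_{k+1} = t_{k-1} − q_k·t_k, so r_k = a·s_k + b·t_k at every step:
  q = 1: r = 92, s = 1 − 1·0 = 1, t = 0 − 1·1 = -1  (check: 200·1 + 108·(-1) = 92)
  q = 1: r = 16, s = 0 − 1·1 = -1, t = 1 − 1·(-1) = 2  (check: 200·(-1) + 108·2 = 16)
  q = 5: r = 12, s = 1 − 5·(-1) = 6, t = -1 − 5·2 = -11  (check: 200·6 + 108·(-11) = 12)
  q = 1: r = 4, s = -1 − 1·6 = -7, t = 2 − 1·(-11) = 13  (check: 200·(-7) + 108·13 = 4)
The row with r = 4 (the gcd) gives the Bezout coefficients s = -7, t = 13.
Result: 200 · (-7) + 108 · (13) = 4.

gcd(200, 108) = 4; s = -7, t = 13 (check: 200·(-7) + 108·13 = 4).


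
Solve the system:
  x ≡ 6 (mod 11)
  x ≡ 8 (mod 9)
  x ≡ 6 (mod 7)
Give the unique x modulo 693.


Moduli 11, 9, 7 are pairwise coprime; by CRT there is a unique solution modulo M = 11 · 9 · 7 = 693.
Solve pairwise, accumulating the modulus:
  Start with x ≡ 6 (mod 11).
  Combine with x ≡ 8 (mod 9): since gcd(11, 9) = 1, we get a unique residue mod 99.
    Write x = 6 + 11·t and substitute into x ≡ 8 (mod 9): 11·t ≡ 8 − 6 = 2 (mod 9).
    Reduce coefficients mod 9: 2·t ≡ 2 (mod 9).
    The inverse of 2 mod 9 is 5 (since 2·5 = 10 = 1·9 + 1), so t ≡ 5·2 = 10 ≡ 1 (mod 9).
    Then x = 6 + 11·1 = 17, valid modulo lcm(11, 9) = 99: x ≡ 17 (mod 99).
  Combine with x ≡ 6 (mod 7): since gcd(99, 7) = 1, we get a unique residue mod 693.
    Write x = 17 + 99·t and substitute into x ≡ 6 (mod 7): 99·t ≡ 6 − 17 = -11 (mod 7).
    Reduce coefficients mod 7: 1·t ≡ 3 (mod 7).
    So t ≡ 3 (mod 7).
    Then x = 17 + 99·3 = 314, valid modulo lcm(99, 7) = 693: x ≡ 314 (mod 693).
Verify: 314 mod 11 = 6 ✓, 314 mod 9 = 8 ✓, 314 mod 7 = 6 ✓.

x ≡ 314 (mod 693).


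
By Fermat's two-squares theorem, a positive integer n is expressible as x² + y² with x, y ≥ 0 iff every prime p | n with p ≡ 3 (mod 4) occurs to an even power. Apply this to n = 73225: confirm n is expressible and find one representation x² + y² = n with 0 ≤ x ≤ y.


Step 1: Factor n = 73225 = 5^2 · 29 · 101.
Step 2: Check the mod-4 condition on each prime factor: 5 ≡ 1 (mod 4), exponent 2; 29 ≡ 1 (mod 4), exponent 1; 101 ≡ 1 (mod 4), exponent 1.
All primes ≡ 3 (mod 4) appear to even exponent (or don't appear), so by the two-squares theorem n IS expressible as a sum of two squares.
Step 3: Build a representation. Group n = k² · m with k = 5 and m = 29 · 101 = 2929 (a product of primes ≡ 1 (mod 4)); a representation of m scales to one of n via (k·x)² + (k·y)² = k²(x² + y²). Each prime p ≡ 1 (mod 4) is itself a sum of two squares; find a² by testing p − a² for a perfect square:
  29: 29 − 1² = 28, 29 − 2² = 25 = 5² ⇒ 29 = 2² + 5².
  101: 101 − 1² = 100 = 10² ⇒ 101 = 1² + 10².
  Combine using the Brahmagupta–Fibonacci identity (a² + b²)(c² + d²) = (ac − bd)² + (ad + bc)² = (ac + bd)² + (ad − bc)²:
  29 · 101 = 2929: from (2² + 5²)(1² + 10²), take (2·1 − 5·10, 2·10 + 5·1) = (2 − 50, 20 + 5) = (-48, 25); dropping signs (only squares matter) gives (48, 25); check 48² + 25² = 2304 + 625 = 2929 ✓.
  Scale by k = 5: (5·48, 5·25) = (240, 125).
Step 4: Order so x ≤ y and verify: 125² + 240² = 15625 + 57600 = 73225 = n. ✓

n = 73225 = 125² + 240² (one valid representation with x ≤ y).


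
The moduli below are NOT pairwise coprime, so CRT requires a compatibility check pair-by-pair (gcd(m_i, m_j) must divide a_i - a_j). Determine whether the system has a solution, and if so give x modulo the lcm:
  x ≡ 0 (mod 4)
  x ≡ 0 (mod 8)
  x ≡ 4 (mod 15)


Moduli 4, 8, 15 are not pairwise coprime, so CRT works modulo lcm(m_i) when all pairwise compatibility conditions hold.
Pairwise compatibility: gcd(m_i, m_j) must divide a_i - a_j for every pair.
Merge one congruence at a time:
  Start: x ≡ 0 (mod 4).
  Combine with x ≡ 0 (mod 8): gcd(4, 8) = 4; 0 - 0 = 0, which IS divisible by 4, so compatible.
    Write x = 0 + 4·t and substitute into x ≡ 0 (mod 8): 4·t ≡ 0 − 0 = 0 (mod 8).
    Divide the congruence (and modulus) by g = 4: 1·t ≡ 0 (mod 2).
    So t ≡ 0 (mod 2).
    Then x = 0 + 4·0 = 0, valid modulo lcm(4, 8) = 8: x ≡ 0 (mod 8).
  Combine with x ≡ 4 (mod 15): gcd(8, 15) = 1; 4 - 0 = 4, which IS divisible by 1, so compatible.
    Write x = 0 + 8·t and substitute into x ≡ 4 (mod 15): 8·t ≡ 4 − 0 = 4 (mod 15).
    The inverse of 8 mod 15 is 2 (since 8·2 = 16 = 1·15 + 1), so t ≡ 2·4 = 8 ≡ 8 (mod 15).
    Then x = 0 + 8·8 = 64, valid modulo lcm(8, 15) = 120: x ≡ 64 (mod 120).
Verify: 64 mod 4 = 0, 64 mod 8 = 0, 64 mod 15 = 4.

x ≡ 64 (mod 120).


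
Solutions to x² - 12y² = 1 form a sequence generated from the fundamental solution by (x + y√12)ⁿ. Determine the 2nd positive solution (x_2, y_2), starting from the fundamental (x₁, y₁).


Step 1: Find the fundamental solution (x₁, y₁) of x² - 12y² = 1.
  Expand √12 as a continued fraction. a₀ = ⌊√12⌋ = 3; iterate m_{k+1} = d_k·a_k − m_k, d_{k+1} = (12 − m_{k+1}²)/d_k, a_{k+1} = ⌊(a₀ + m_{k+1})/d_{k+1}⌋ (starting m₀ = 0, d₀ = 1), with convergents p_k = a_k·p_{k-1} + p_{k-2}, q_k = a_k·q_{k-1} + q_{k-2} (p₋₁ = 1, q₋₁ = 0):
  k = 0: a₀ = 3; p₀/q₀ = 3/1; p₀² − 12·q₀² = 9 − 12 = -3.
  k = 1: m = 3, d = 3, a = ⌊(3 + 3)/3⌋ = 2; p/q = (2·3 + 1)/(2·1 + 0) = 7/2; p² − 12·q² = 49 − 48 = 1.
  The first convergent with p² − 12·q² = 1 gives the fundamental solution (x₁, y₁) = (7, 2).
Step 2: Apply the recurrence (x_{n+1}, y_{n+1}) = (x₁x_n + 12y₁y_n, x₁y_n + y₁x_n) repeatedly.
  From (x_1, y_1) = (7, 2): x_2 = 7·7 + 12·2·2 = 97; y_2 = 7·2 + 2·7 = 28.
Step 3: Verify x_2² - 12·y_2² = 9409 - 9408 = 1 (should be 1). ✓

(x_1, y_1) = (7, 2); (x_2, y_2) = (97, 28).


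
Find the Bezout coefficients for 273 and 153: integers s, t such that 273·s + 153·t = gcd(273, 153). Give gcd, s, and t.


Euclidean algorithm on (273, 153) — divide until remainder is 0:
  273 = 1 · 153 + 120
  153 = 1 · 120 + 33
  120 = 3 · 33 + 21
  33 = 1 · 21 + 12
  21 = 1 · 12 + 9
  12 = 1 · 9 + 3
  9 = 3 · 3 + 0
gcd(273, 153) = 3.
Track Bezout coefficients alongside the remainders: start with r₀ = 273 = a·1 + b·0 (s = 1, t = 0) and r₁ = 153 = a·0 + b·1 (s = 0, t = 1); each new remainder r_{k+1} = r_{k-1} − q_k·r_k inherits s_{k+1} = s_{k-1} − q_k·s_k, t_{k+1} = t_{k-1} − q_k·t_k, so r_k = a·s_k + b·t_k at every step:
  q = 1: r = 120, s = 1 − 1·0 = 1, t = 0 − 1·1 = -1  (check: 273·1 + 153·(-1) = 120)
  q = 1: r = 33, s = 0 − 1·1 = -1, t = 1 − 1·(-1) = 2  (check: 273·(-1) + 153·2 = 33)
  q = 3: r = 21, s = 1 − 3·(-1) = 4, t = -1 − 3·2 = -7  (check: 273·4 + 153·(-7) = 21)
  q = 1: r = 12, s = -1 − 1·4 = -5, t = 2 − 1·(-7) = 9  (check: 273·(-5) + 153·9 = 12)
  q = 1: r = 9, s = 4 − 1·(-5) = 9, t = -7 − 1·9 = -16  (check: 273·9 + 153·(-16) = 9)
  q = 1: r = 3, s = -5 − 1·9 = -14, t = 9 − 1·(-16) = 25  (check: 273·(-14) + 153·25 = 3)
The row with r = 3 (the gcd) gives the Bezout coefficients s = -14, t = 25.
Result: 273 · (-14) + 153 · (25) = 3.

gcd(273, 153) = 3; s = -14, t = 25 (check: 273·(-14) + 153·25 = 3).


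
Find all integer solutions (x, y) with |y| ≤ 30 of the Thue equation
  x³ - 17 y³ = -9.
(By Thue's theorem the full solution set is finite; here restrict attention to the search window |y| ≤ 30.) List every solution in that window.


The equation is x³ - 17y³ = -9. For fixed y, x³ = 17·y³ − 9, so a solution requires the RHS to be a perfect cube.
Strategy: iterate y from -30 to 30, compute RHS = 17·y³ − 9, and check whether it is a (positive or negative) perfect cube.
Check small values of y:
  y = 0: RHS = -9 is not a perfect cube.
  y = 1: RHS = 8 = (2)³ ⇒ x = 2 works.
  y = -1: RHS = -26 is not a perfect cube.
  y = 2: RHS = 127 is not a perfect cube.
  y = -2: RHS = -145 is not a perfect cube.
  y = 3: RHS = 450 is not a perfect cube.
  y = -3: RHS = -468 is not a perfect cube.
Continuing the search up to |y| = 30 finds no further solutions beyond those listed.
Collected solutions: (2, 1).

Solutions (with |y| ≤ 30): (2, 1).


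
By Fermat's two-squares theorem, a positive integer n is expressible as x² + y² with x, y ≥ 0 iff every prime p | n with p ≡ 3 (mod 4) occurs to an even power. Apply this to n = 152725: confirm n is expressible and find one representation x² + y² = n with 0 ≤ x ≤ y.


Step 1: Factor n = 152725 = 5^2 · 41 · 149.
Step 2: Check the mod-4 condition on each prime factor: 5 ≡ 1 (mod 4), exponent 2; 41 ≡ 1 (mod 4), exponent 1; 149 ≡ 1 (mod 4), exponent 1.
All primes ≡ 3 (mod 4) appear to even exponent (or don't appear), so by the two-squares theorem n IS expressible as a sum of two squares.
Step 3: Build a representation. Group n = k² · m with k = 5 and m = 41 · 149 = 6109 (a product of primes ≡ 1 (mod 4)); a representation of m scales to one of n via (k·x)² + (k·y)² = k²(x² + y²). Each prime p ≡ 1 (mod 4) is itself a sum of two squares; find a² by testing p − a² for a perfect square:
  41: 41 − 1² = 40, 41 − 2² = 37, 41 − 3² = 32, 41 − 4² = 25 = 5² ⇒ 41 = 4² + 5².
  149: 149 − 1² = 148, 149 − 2² = 145, 149 − 3² = 140, 149 − 4² = 133, 149 − 5² = 124, 149 − 6² = 113, 149 − 7² = 100 = 10² ⇒ 149 = 7² + 10².
  Combine using the Brahmagupta–Fibonacci identity (a² + b²)(c² + d²) = (ac − bd)² + (ad + bc)² = (ac + bd)² + (ad − bc)²:
  41 · 149 = 6109: from (4² + 5²)(7² + 10²), take (4·7 − 5·10, 4·10 + 5·7) = (28 − 50, 40 + 35) = (-22, 75); dropping signs (only squares matter) gives (22, 75); check 22² + 75² = 484 + 5625 = 6109 ✓.
  Scale by k = 5: (5·22, 5·75) = (110, 375).
Step 4: Order so x ≤ y and verify: 110² + 375² = 12100 + 140625 = 152725 = n. ✓

n = 152725 = 110² + 375² (one valid representation with x ≤ y).


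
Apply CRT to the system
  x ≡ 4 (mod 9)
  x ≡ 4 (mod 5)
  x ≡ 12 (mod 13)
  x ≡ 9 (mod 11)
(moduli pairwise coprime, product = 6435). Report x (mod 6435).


Product of moduli M = 9 · 5 · 13 · 11 = 6435.
Merge one congruence at a time:
  Start: x ≡ 4 (mod 9).
  Combine with x ≡ 4 (mod 5); new modulus lcm = 45.
    Write x = 4 + 9·t and substitute into x ≡ 4 (mod 5): 9·t ≡ 4 − 4 = 0 (mod 5).
    Reduce coefficients mod 5: 4·t ≡ 0 (mod 5).
    The inverse of 4 mod 5 is 4 (since 4·4 = 16 = 3·5 + 1), so t ≡ 4·0 = 0 ≡ 0 (mod 5).
    Then x = 4 + 9·0 = 4, valid modulo lcm(9, 5) = 45: x ≡ 4 (mod 45).
  Combine with x ≡ 12 (mod 13); new modulus lcm = 585.
    Write x = 4 + 45·t and substitute into x ≡ 12 (mod 13): 45·t ≡ 12 − 4 = 8 (mod 13).
    Reduce coefficients mod 13: 6·t ≡ 8 (mod 13).
    The inverse of 6 mod 13 is 11 (since 6·11 = 66 = 5·13 + 1), so t ≡ 11·8 = 88 ≡ 10 (mod 13).
    Then x = 4 + 45·10 = 454, valid modulo lcm(45, 13) = 585: x ≡ 454 (mod 585).
  Combine with x ≡ 9 (mod 11); new modulus lcm = 6435.
    Write x = 454 + 585·t and substitute into x ≡ 9 (mod 11): 585·t ≡ 9 − 454 = -445 (mod 11).
    Reduce coefficients mod 11: 2·t ≡ 6 (mod 11).
    The inverse of 2 mod 11 is 6 (since 2·6 = 12 = 1·11 + 1), so t ≡ 6·6 = 36 ≡ 3 (mod 11).
    Then x = 454 + 585·3 = 2209, valid modulo lcm(585, 11) = 6435: x ≡ 2209 (mod 6435).
Verify against each original: 2209 mod 9 = 4, 2209 mod 5 = 4, 2209 mod 13 = 12, 2209 mod 11 = 9.

x ≡ 2209 (mod 6435).


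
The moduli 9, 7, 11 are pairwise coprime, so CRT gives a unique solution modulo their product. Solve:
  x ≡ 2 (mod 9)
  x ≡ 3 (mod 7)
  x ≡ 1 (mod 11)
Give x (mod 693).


Moduli 9, 7, 11 are pairwise coprime; by CRT there is a unique solution modulo M = 9 · 7 · 11 = 693.
Solve pairwise, accumulating the modulus:
  Start with x ≡ 2 (mod 9).
  Combine with x ≡ 3 (mod 7): since gcd(9, 7) = 1, we get a unique residue mod 63.
    Write x = 2 + 9·t and substitute into x ≡ 3 (mod 7): 9·t ≡ 3 − 2 = 1 (mod 7).
    Reduce coefficients mod 7: 2·t ≡ 1 (mod 7).
    The inverse of 2 mod 7 is 4 (since 2·4 = 8 = 1·7 + 1), so t ≡ 4·1 = 4 ≡ 4 (mod 7).
    Then x = 2 + 9·4 = 38, valid modulo lcm(9, 7) = 63: x ≡ 38 (mod 63).
  Combine with x ≡ 1 (mod 11): since gcd(63, 11) = 1, we get a unique residue mod 693.
    Write x = 38 + 63·t and substitute into x ≡ 1 (mod 11): 63·t ≡ 1 − 38 = -37 (mod 11).
    Reduce coefficients mod 11: 8·t ≡ 7 (mod 11).
    The inverse of 8 mod 11 is 7 (since 8·7 = 56 = 5·11 + 1), so t ≡ 7·7 = 49 ≡ 5 (mod 11).
    Then x = 38 + 63·5 = 353, valid modulo lcm(63, 11) = 693: x ≡ 353 (mod 693).
Verify: 353 mod 9 = 2 ✓, 353 mod 7 = 3 ✓, 353 mod 11 = 1 ✓.

x ≡ 353 (mod 693).


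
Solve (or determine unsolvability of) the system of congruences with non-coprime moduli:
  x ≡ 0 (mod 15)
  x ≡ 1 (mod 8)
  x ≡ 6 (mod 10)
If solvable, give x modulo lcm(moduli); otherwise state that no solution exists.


Moduli 15, 8, 10 are not pairwise coprime, so CRT works modulo lcm(m_i) when all pairwise compatibility conditions hold.
Pairwise compatibility: gcd(m_i, m_j) must divide a_i - a_j for every pair.
Merge one congruence at a time:
  Start: x ≡ 0 (mod 15).
  Combine with x ≡ 1 (mod 8): gcd(15, 8) = 1; 1 - 0 = 1, which IS divisible by 1, so compatible.
    Write x = 0 + 15·t and substitute into x ≡ 1 (mod 8): 15·t ≡ 1 − 0 = 1 (mod 8).
    Reduce coefficients mod 8: 7·t ≡ 1 (mod 8).
    The inverse of 7 mod 8 is 7 (since 7·7 = 49 = 6·8 + 1), so t ≡ 7·1 = 7 ≡ 7 (mod 8).
    Then x = 0 + 15·7 = 105, valid modulo lcm(15, 8) = 120: x ≡ 105 (mod 120).
  Combine with x ≡ 6 (mod 10): gcd(120, 10) = 10, and 6 - 105 = -99 is NOT divisible by 10.
    ⇒ system is inconsistent (no integer solution).

No solution (the system is inconsistent).


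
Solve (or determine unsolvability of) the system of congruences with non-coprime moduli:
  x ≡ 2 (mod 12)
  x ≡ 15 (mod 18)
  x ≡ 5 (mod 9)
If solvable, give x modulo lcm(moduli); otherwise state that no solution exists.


Moduli 12, 18, 9 are not pairwise coprime, so CRT works modulo lcm(m_i) when all pairwise compatibility conditions hold.
Pairwise compatibility: gcd(m_i, m_j) must divide a_i - a_j for every pair.
Merge one congruence at a time:
  Start: x ≡ 2 (mod 12).
  Combine with x ≡ 15 (mod 18): gcd(12, 18) = 6, and 15 - 2 = 13 is NOT divisible by 6.
    ⇒ system is inconsistent (no integer solution).

No solution (the system is inconsistent).


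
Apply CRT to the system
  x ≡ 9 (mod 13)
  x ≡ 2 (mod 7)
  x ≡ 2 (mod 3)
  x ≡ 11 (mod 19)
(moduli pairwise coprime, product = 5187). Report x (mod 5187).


Product of moduli M = 13 · 7 · 3 · 19 = 5187.
Merge one congruence at a time:
  Start: x ≡ 9 (mod 13).
  Combine with x ≡ 2 (mod 7); new modulus lcm = 91.
    Write x = 9 + 13·t and substitute into x ≡ 2 (mod 7): 13·t ≡ 2 − 9 = -7 (mod 7).
    Reduce coefficients mod 7: 6·t ≡ 0 (mod 7).
    The inverse of 6 mod 7 is 6 (since 6·6 = 36 = 5·7 + 1), so t ≡ 6·0 = 0 ≡ 0 (mod 7).
    Then x = 9 + 13·0 = 9, valid modulo lcm(13, 7) = 91: x ≡ 9 (mod 91).
  Combine with x ≡ 2 (mod 3); new modulus lcm = 273.
    Write x = 9 + 91·t and substitute into x ≡ 2 (mod 3): 91·t ≡ 2 − 9 = -7 (mod 3).
    Reduce coefficients mod 3: 1·t ≡ 2 (mod 3).
    So t ≡ 2 (mod 3).
    Then x = 9 + 91·2 = 191, valid modulo lcm(91, 3) = 273: x ≡ 191 (mod 273).
  Combine with x ≡ 11 (mod 19); new modulus lcm = 5187.
    Write x = 191 + 273·t and substitute into x ≡ 11 (mod 19): 273·t ≡ 11 − 191 = -180 (mod 19).
    Reduce coefficients mod 19: 7·t ≡ 10 (mod 19).
    The inverse of 7 mod 19 is 11 (since 7·11 = 77 = 4·19 + 1), so t ≡ 11·10 = 110 ≡ 15 (mod 19).
    Then x = 191 + 273·15 = 4286, valid modulo lcm(273, 19) = 5187: x ≡ 4286 (mod 5187).
Verify against each original: 4286 mod 13 = 9, 4286 mod 7 = 2, 4286 mod 3 = 2, 4286 mod 19 = 11.

x ≡ 4286 (mod 5187).


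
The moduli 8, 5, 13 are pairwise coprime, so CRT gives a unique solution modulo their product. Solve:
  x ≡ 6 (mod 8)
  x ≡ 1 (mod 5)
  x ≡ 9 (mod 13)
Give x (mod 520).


Moduli 8, 5, 13 are pairwise coprime; by CRT there is a unique solution modulo M = 8 · 5 · 13 = 520.
Solve pairwise, accumulating the modulus:
  Start with x ≡ 6 (mod 8).
  Combine with x ≡ 1 (mod 5): since gcd(8, 5) = 1, we get a unique residue mod 40.
    Write x = 6 + 8·t and substitute into x ≡ 1 (mod 5): 8·t ≡ 1 − 6 = -5 (mod 5).
    Reduce coefficients mod 5: 3·t ≡ 0 (mod 5).
    The inverse of 3 mod 5 is 2 (since 3·2 = 6 = 1·5 + 1), so t ≡ 2·0 = 0 ≡ 0 (mod 5).
    Then x = 6 + 8·0 = 6, valid modulo lcm(8, 5) = 40: x ≡ 6 (mod 40).
  Combine with x ≡ 9 (mod 13): since gcd(40, 13) = 1, we get a unique residue mod 520.
    Write x = 6 + 40·t and substitute into x ≡ 9 (mod 13): 40·t ≡ 9 − 6 = 3 (mod 13).
    Reduce coefficients mod 13: 1·t ≡ 3 (mod 13).
    So t ≡ 3 (mod 13).
    Then x = 6 + 40·3 = 126, valid modulo lcm(40, 13) = 520: x ≡ 126 (mod 520).
Verify: 126 mod 8 = 6 ✓, 126 mod 5 = 1 ✓, 126 mod 13 = 9 ✓.

x ≡ 126 (mod 520).
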